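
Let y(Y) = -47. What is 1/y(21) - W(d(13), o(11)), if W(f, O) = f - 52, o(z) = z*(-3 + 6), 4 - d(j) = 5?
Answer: 2490/47 ≈ 52.979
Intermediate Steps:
d(j) = -1 (d(j) = 4 - 1*5 = 4 - 5 = -1)
o(z) = 3*z (o(z) = z*3 = 3*z)
W(f, O) = -52 + f
1/y(21) - W(d(13), o(11)) = 1/(-47) - (-52 - 1) = -1/47 - 1*(-53) = -1/47 + 53 = 2490/47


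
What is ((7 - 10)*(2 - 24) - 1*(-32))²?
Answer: 9604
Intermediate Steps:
((7 - 10)*(2 - 24) - 1*(-32))² = (-3*(-22) + 32)² = (66 + 32)² = 98² = 9604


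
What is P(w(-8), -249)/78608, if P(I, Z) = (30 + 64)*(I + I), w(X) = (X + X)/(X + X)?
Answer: 47/19652 ≈ 0.0023916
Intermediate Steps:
w(X) = 1 (w(X) = (2*X)/((2*X)) = (2*X)*(1/(2*X)) = 1)
P(I, Z) = 188*I (P(I, Z) = 94*(2*I) = 188*I)
P(w(-8), -249)/78608 = (188*1)/78608 = 188*(1/78608) = 47/19652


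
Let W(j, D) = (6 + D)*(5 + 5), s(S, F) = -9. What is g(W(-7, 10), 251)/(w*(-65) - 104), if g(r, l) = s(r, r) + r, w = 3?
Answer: -151/299 ≈ -0.50502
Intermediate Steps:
W(j, D) = 60 + 10*D (W(j, D) = (6 + D)*10 = 60 + 10*D)
g(r, l) = -9 + r
g(W(-7, 10), 251)/(w*(-65) - 104) = (-9 + (60 + 10*10))/(3*(-65) - 104) = (-9 + (60 + 100))/(-195 - 104) = (-9 + 160)/(-299) = 151*(-1/299) = -151/299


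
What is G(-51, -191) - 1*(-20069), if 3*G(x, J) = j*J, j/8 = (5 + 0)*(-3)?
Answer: 27709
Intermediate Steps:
j = -120 (j = 8*((5 + 0)*(-3)) = 8*(5*(-3)) = 8*(-15) = -120)
G(x, J) = -40*J (G(x, J) = (-120*J)/3 = -40*J)
G(-51, -191) - 1*(-20069) = -40*(-191) - 1*(-20069) = 7640 + 20069 = 27709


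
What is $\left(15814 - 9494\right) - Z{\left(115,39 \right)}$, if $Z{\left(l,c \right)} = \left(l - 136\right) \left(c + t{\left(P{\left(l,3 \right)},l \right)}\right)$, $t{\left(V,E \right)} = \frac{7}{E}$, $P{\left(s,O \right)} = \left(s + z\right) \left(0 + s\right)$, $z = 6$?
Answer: $\frac{821132}{115} \approx 7140.3$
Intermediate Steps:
$P{\left(s,O \right)} = s \left(6 + s\right)$ ($P{\left(s,O \right)} = \left(s + 6\right) \left(0 + s\right) = \left(6 + s\right) s = s \left(6 + s\right)$)
$Z{\left(l,c \right)} = \left(-136 + l\right) \left(c + \frac{7}{l}\right)$ ($Z{\left(l,c \right)} = \left(l - 136\right) \left(c + \frac{7}{l}\right) = \left(-136 + l\right) \left(c + \frac{7}{l}\right)$)
$\left(15814 - 9494\right) - Z{\left(115,39 \right)} = \left(15814 - 9494\right) - \left(7 - \frac{952}{115} - 5304 + 39 \cdot 115\right) = 6320 - \left(7 - \frac{952}{115} - 5304 + 4485\right) = 6320 - - \frac{94332}{115} = 6320 + \frac{94332}{115} = \frac{821132}{115}$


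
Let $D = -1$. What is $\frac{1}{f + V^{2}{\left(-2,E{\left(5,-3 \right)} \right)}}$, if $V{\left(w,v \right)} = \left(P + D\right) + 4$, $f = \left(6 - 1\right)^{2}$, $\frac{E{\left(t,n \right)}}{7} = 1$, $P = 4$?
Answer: $\frac{1}{74} \approx 0.013514$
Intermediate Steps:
$E{\left(t,n \right)} = 7$ ($E{\left(t,n \right)} = 7 \cdot 1 = 7$)
$f = 25$ ($f = 5^{2} = 25$)
$V{\left(w,v \right)} = 7$ ($V{\left(w,v \right)} = \left(4 - 1\right) + 4 = 3 + 4 = 7$)
$\frac{1}{f + V^{2}{\left(-2,E{\left(5,-3 \right)} \right)}} = \frac{1}{25 + 7^{2}} = \frac{1}{25 + 49} = \frac{1}{74}$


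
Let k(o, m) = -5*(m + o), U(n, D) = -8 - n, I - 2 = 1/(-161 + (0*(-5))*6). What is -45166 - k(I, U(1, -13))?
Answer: -7277366/161 ≈ -45201.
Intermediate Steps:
I = 321/161 (I = 2 + 1/(-161 + (0*(-5))*6) = 2 + 1/(-161 + 0*6) = 2 + 1/(-161 + 0) = 2 + 1/(-161) = 2 - 1/161 = 321/161 ≈ 1.9938)
k(o, m) = -5*m - 5*o
-45166 - k(I, U(1, -13)) = -45166 - (-5*(-8 - 1*1) - 5*321/161) = -45166 - (-5*(-8 - 1) - 1605/161) = -45166 - (-5*(-9) - 1605/161) = -45166 - (45 - 1605/161) = -45166 - 1*5640/161 = -45166 - 5640/161 = -7277366/161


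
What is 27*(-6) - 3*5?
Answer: -177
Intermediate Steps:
27*(-6) - 3*5 = -162 - 15 = -177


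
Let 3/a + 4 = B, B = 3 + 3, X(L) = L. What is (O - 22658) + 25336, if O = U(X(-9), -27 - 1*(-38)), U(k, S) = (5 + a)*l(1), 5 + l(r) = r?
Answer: 2652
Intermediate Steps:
l(r) = -5 + r
B = 6
a = 3/2 (a = 3/(-4 + 6) = 3/2 ≈ 1.5000)
U(k, S) = -26 (U(k, S) = (5 + 3/2)*(-5 + 1) = (13/2)*(-4) = -26)
O = -26
(O - 22658) + 25336 = (-26 - 22658) + 25336 = -22684 + 25336 = 2652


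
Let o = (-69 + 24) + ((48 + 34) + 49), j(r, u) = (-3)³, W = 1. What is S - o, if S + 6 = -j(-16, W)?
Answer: -65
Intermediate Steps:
j(r, u) = -27
S = 21 (S = -6 - 1*(-27) = -6 + 27 = 21)
o = 86 (o = -45 + (82 + 49) = -45 + 131 = 86)
S - o = 21 - 1*86 = 21 - 86 = -65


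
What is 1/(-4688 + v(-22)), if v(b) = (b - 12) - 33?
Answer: -1/4755 ≈ -0.00021030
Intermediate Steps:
v(b) = -45 + b (v(b) = (-12 + b) - 33 = -45 + b)
1/(-4688 + v(-22)) = 1/(-4688 + (-45 - 22)) = 1/(-4688 - 67) = 1/(-4755) = -1/4755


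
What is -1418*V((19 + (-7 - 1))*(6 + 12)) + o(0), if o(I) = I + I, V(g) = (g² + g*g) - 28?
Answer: -111142840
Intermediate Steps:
V(g) = -28 + 2*g² (V(g) = (g² + g²) - 28 = 2*g² - 28 = -28 + 2*g²)
o(I) = 2*I
-1418*V((19 + (-7 - 1))*(6 + 12)) + o(0) = -1418*(-28 + 2*((19 + (-7 - 1))*(6 + 12))²) + 2*0 = -1418*(-28 + 2*((19 - 8)*18)²) + 0 = -1418*(-28 + 2*(11*18)²) + 0 = -1418*(-28 + 2*198²) + 0 = -1418*(-28 + 2*39204) + 0 = -1418*(-28 + 78408) + 0 = -1418*78380 + 0 = -111142840 + 0 = -111142840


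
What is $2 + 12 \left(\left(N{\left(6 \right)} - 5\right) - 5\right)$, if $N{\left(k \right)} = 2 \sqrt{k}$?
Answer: $-118 + 24 \sqrt{6} \approx -59.212$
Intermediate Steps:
$2 + 12 \left(\left(N{\left(6 \right)} - 5\right) - 5\right) = 2 + 12 \left(\left(2 \sqrt{6} - 5\right) - 5\right) = 2 + 12 \left(\left(-5 + 2 \sqrt{6}\right) - 5\right) = 2 + 12 \left(-10 + 2 \sqrt{6}\right) = 2 - \left(120 - 24 \sqrt{6}\right) = -118 + 24 \sqrt{6}$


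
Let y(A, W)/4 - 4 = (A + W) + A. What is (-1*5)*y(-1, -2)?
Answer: 0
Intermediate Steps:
y(A, W) = 16 + 4*W + 8*A (y(A, W) = 16 + 4*((A + W) + A) = 16 + 4*(W + 2*A) = 16 + (4*W + 8*A) = 16 + 4*W + 8*A)
(-1*5)*y(-1, -2) = (-1*5)*(16 + 4*(-2) + 8*(-1)) = -5*(16 - 8 - 8) = -5*0 = 0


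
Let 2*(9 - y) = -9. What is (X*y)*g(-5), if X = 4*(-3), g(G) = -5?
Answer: 810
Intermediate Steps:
y = 27/2 (y = 9 - 1/2*(-9) = 9 + 9/2 = 27/2 ≈ 13.500)
X = -12
(X*y)*g(-5) = -12*27/2*(-5) = -162*(-5) = 810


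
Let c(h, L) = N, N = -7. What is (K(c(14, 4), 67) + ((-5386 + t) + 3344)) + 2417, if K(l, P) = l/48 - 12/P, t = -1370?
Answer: -3200965/3216 ≈ -995.33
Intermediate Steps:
c(h, L) = -7
K(l, P) = -12/P + l/48 (K(l, P) = l*(1/48) - 12/P = l/48 - 12/P = -12/P + l/48)
(K(c(14, 4), 67) + ((-5386 + t) + 3344)) + 2417 = ((-12/67 + (1/48)*(-7)) + ((-5386 - 1370) + 3344)) + 2417 = ((-12*1/67 - 7/48) + (-6756 + 3344)) + 2417 = ((-12/67 - 7/48) - 3412) + 2417 = (-1045/3216 - 3412) + 2417 = -10974037/3216 + 2417 = -3200965/3216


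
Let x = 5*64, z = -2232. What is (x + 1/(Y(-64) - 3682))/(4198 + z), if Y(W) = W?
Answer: 1198719/7364636 ≈ 0.16277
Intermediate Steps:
x = 320
(x + 1/(Y(-64) - 3682))/(4198 + z) = (320 + 1/(-64 - 3682))/(4198 - 2232) = (320 + 1/(-3746))/1966 = (320 - 1/3746)*(1/1966) = (1198719/3746)*(1/1966) = 1198719/7364636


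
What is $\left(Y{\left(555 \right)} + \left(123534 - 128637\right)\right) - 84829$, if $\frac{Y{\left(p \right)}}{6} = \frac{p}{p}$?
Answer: $-89926$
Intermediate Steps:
$Y{\left(p \right)} = 6$ ($Y{\left(p \right)} = 6 \frac{p}{p} = 6 \cdot 1 = 6$)
$\left(Y{\left(555 \right)} + \left(123534 - 128637\right)\right) - 84829 = \left(6 + \left(123534 - 128637\right)\right) - 84829 = \left(6 - 5103\right) - 84829 = -5097 - 84829 = -89926$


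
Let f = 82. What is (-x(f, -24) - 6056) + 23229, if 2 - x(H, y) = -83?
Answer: 17088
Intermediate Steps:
x(H, y) = 85 (x(H, y) = 2 - 1*(-83) = 2 + 83 = 85)
(-x(f, -24) - 6056) + 23229 = (-1*85 - 6056) + 23229 = (-85 - 6056) + 23229 = -6141 + 23229 = 17088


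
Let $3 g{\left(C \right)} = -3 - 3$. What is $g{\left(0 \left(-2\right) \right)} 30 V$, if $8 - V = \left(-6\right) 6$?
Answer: $-2640$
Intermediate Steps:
$V = 44$ ($V = 8 - \left(-6\right) 6 = 8 - -36 = 8 + 36 = 44$)
$g{\left(C \right)} = -2$ ($g{\left(C \right)} = \frac{-3 - 3}{3} = \frac{1}{3} \left(-6\right) = -2$)
$g{\left(0 \left(-2\right) \right)} 30 V = \left(-2\right) 30 \cdot 44 = \left(-60\right) 44 = -2640$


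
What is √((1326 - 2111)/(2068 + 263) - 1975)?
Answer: I*√1192568090/777 ≈ 44.445*I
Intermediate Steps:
√((1326 - 2111)/(2068 + 263) - 1975) = √(-785/2331 - 1975) = √(-4604510/2331) = I*√1192568090/777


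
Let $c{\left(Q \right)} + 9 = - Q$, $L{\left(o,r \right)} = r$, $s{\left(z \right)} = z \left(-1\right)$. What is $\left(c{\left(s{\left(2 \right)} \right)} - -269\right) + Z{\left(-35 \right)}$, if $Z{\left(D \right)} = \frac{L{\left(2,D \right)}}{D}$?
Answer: $263$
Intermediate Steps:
$s{\left(z \right)} = - z$
$c{\left(Q \right)} = -9 - Q$
$Z{\left(D \right)} = 1$ ($Z{\left(D \right)} = \frac{D}{D} = 1$)
$\left(c{\left(s{\left(2 \right)} \right)} - -269\right) + Z{\left(-35 \right)} = \left(\left(-9 - \left(-1\right) 2\right) - -269\right) + 1 = \left(\left(-9 - -2\right) + 269\right) + 1 = \left(\left(-9 + 2\right) + 269\right) + 1 = \left(-7 + 269\right) + 1 = 262 + 1 = 263$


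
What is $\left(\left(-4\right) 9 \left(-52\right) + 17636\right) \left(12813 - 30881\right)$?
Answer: $-352470544$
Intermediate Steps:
$\left(\left(-4\right) 9 \left(-52\right) + 17636\right) \left(12813 - 30881\right) = \left(\left(-36\right) \left(-52\right) + 17636\right) \left(-18068\right) = \left(1872 + 17636\right) \left(-18068\right) = 19508 \left(-18068\right) = -352470544$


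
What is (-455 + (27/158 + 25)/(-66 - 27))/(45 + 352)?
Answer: -6689747/5833518 ≈ -1.1468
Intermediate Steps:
(-455 + (27/158 + 25)/(-66 - 27))/(45 + 352) = (-455 + (27*(1/158) + 25)/(-93))/397 = (-455 + (27/158 + 25)*(-1/93))*(1/397) = (-455 + (3977/158)*(-1/93))*(1/397) = (-455 - 3977/14694)*(1/397) = -6689747/14694*1/397 = -6689747/5833518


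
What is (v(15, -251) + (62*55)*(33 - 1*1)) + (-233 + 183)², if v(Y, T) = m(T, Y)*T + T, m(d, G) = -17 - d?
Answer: 52635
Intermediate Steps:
v(Y, T) = T + T*(-17 - T) (v(Y, T) = (-17 - T)*T + T = T*(-17 - T) + T = T + T*(-17 - T))
(v(15, -251) + (62*55)*(33 - 1*1)) + (-233 + 183)² = (-1*(-251)*(16 - 251) + (62*55)*(33 - 1*1)) + (-233 + 183)² = (-1*(-251)*(-235) + 3410*(33 - 1)) + (-50)² = (-58985 + 3410*32) + 2500 = (-58985 + 109120) + 2500 = 50135 + 2500 = 52635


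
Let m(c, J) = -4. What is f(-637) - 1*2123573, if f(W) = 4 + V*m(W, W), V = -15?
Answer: -2123509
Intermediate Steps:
f(W) = 64 (f(W) = 4 - 15*(-4) = 4 + 60 = 64)
f(-637) - 1*2123573 = 64 - 1*2123573 = 64 - 2123573 = -2123509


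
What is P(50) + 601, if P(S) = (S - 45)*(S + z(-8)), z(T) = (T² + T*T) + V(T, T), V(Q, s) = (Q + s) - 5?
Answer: 1386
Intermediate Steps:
V(Q, s) = -5 + Q + s
z(T) = -5 + 2*T + 2*T² (z(T) = (T² + T*T) + (-5 + T + T) = (T² + T²) + (-5 + 2*T) = 2*T² + (-5 + 2*T) = -5 + 2*T + 2*T²)
P(S) = (-45 + S)*(107 + S) (P(S) = (S - 45)*(S + (-5 + 2*(-8) + 2*(-8)²)) = (-45 + S)*(S + (-5 - 16 + 2*64)) = (-45 + S)*(S + (-5 - 16 + 128)) = (-45 + S)*(S + 107) = (-45 + S)*(107 + S))
P(50) + 601 = (-4815 + 50² + 62*50) + 601 = (-4815 + 2500 + 3100) + 601 = 785 + 601 = 1386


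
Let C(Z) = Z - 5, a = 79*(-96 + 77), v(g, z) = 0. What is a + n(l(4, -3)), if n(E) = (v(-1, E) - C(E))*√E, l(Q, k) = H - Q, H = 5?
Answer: -1497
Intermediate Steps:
a = -1501 (a = 79*(-19) = -1501)
l(Q, k) = 5 - Q
C(Z) = -5 + Z
n(E) = √E*(5 - E) (n(E) = (0 - (-5 + E))*√E = (0 + (5 - E))*√E = (5 - E)*√E = √E*(5 - E))
a + n(l(4, -3)) = -1501 + √(5 - 1*4)*(5 - (5 - 1*4)) = -1501 + √(5 - 4)*(5 - (5 - 4)) = -1501 + √1*(5 - 1*1) = -1501 + 1*(5 - 1) = -1501 + 1*4 = -1501 + 4 = -1497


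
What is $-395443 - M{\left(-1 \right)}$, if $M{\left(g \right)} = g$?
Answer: $-395442$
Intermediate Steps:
$-395443 - M{\left(-1 \right)} = -395443 - -1 = -395443 + 1 = -395442$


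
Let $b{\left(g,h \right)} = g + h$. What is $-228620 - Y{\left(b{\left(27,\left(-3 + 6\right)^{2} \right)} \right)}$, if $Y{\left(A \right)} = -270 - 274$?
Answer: $-228076$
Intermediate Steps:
$Y{\left(A \right)} = -544$
$-228620 - Y{\left(b{\left(27,\left(-3 + 6\right)^{2} \right)} \right)} = -228620 - -544 = -228620 + 544 = -228076$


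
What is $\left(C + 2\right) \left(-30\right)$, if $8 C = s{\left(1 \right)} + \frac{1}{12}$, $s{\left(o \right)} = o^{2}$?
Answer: $- \frac{1025}{16} \approx -64.063$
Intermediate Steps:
$C = \frac{13}{96}$ ($C = \frac{1^{2} + \frac{1}{12}}{8} = \frac{1 + \frac{1}{12}}{8} = \frac{1}{8} \cdot \frac{13}{12} = \frac{13}{96} \approx 0.13542$)
$\left(C + 2\right) \left(-30\right) = \left(\frac{13}{96} + 2\right) \left(-30\right) = \frac{205}{96} \left(-30\right) = - \frac{1025}{16}$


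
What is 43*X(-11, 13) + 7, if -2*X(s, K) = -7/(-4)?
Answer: -245/8 ≈ -30.625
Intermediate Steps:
X(s, K) = -7/8 (X(s, K) = -(-7)/(2*(-4)) = -(-7)*(-1)/(2*4) = -1/2*7/4 = -7/8)
43*X(-11, 13) + 7 = 43*(-7/8) + 7 = -301/8 + 7 = -245/8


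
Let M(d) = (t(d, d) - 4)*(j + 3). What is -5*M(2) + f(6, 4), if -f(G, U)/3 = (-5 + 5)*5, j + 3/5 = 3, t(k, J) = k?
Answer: 54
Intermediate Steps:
j = 12/5 (j = -⅗ + 3 = 12/5 ≈ 2.4000)
M(d) = -108/5 + 27*d/5 (M(d) = (d - 4)*(12/5 + 3) = (-4 + d)*(27/5) = -108/5 + 27*d/5)
f(G, U) = 0 (f(G, U) = -3*(-5 + 5)*5 = -0*5 = -3*0 = 0)
-5*M(2) + f(6, 4) = -5*(-108/5 + (27/5)*2) + 0 = -5*(-108/5 + 54/5) + 0 = -5*(-54/5) + 0 = 54 + 0 = 54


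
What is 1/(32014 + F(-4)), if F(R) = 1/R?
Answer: 4/128055 ≈ 3.1237e-5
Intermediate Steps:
1/(32014 + F(-4)) = 1/(32014 + 1/(-4)) = 1/(32014 - ¼) = 1/(128055/4) = 4/128055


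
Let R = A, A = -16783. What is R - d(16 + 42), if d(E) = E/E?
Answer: -16784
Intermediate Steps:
R = -16783
d(E) = 1
R - d(16 + 42) = -16783 - 1*1 = -16783 - 1 = -16784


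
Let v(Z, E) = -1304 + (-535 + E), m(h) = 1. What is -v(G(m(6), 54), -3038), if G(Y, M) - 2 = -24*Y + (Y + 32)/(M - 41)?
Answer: 4877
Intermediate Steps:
G(Y, M) = 2 - 24*Y + (32 + Y)/(-41 + M) (G(Y, M) = 2 + (-24*Y + (Y + 32)/(M - 41)) = 2 + (-24*Y + (32 + Y)/(-41 + M)) = 2 - 24*Y + (32 + Y)/(-41 + M))
v(Z, E) = -1839 + E
-v(G(m(6), 54), -3038) = -(-1839 - 3038) = -1*(-4877) = 4877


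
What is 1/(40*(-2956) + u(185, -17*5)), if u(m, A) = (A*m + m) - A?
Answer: -1/133695 ≈ -7.4797e-6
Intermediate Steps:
u(m, A) = m - A + A*m (u(m, A) = (m + A*m) - A = m - A + A*m)
1/(40*(-2956) + u(185, -17*5)) = 1/(40*(-2956) + (185 - (-17)*5 - 17*5*185)) = 1/(-118240 + (185 - 1*(-85) - 85*185)) = 1/(-118240 + (185 + 85 - 15725)) = 1/(-118240 - 15455) = 1/(-133695) = -1/133695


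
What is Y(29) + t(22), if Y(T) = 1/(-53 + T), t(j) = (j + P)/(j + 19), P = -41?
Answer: -497/984 ≈ -0.50508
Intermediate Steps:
t(j) = (-41 + j)/(19 + j) (t(j) = (j - 41)/(j + 19) = (-41 + j)/(19 + j))
Y(29) + t(22) = 1/(-53 + 29) + (-41 + 22)/(19 + 22) = 1/(-24) - 19/41 = -1/24 + (1/41)*(-19) = -1/24 - 19/41 = -497/984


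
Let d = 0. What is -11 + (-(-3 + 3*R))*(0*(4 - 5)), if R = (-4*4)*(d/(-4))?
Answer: -11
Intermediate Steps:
R = 0 (R = (-4*4)*(0/(-4)) = -0*(-1)/4 = -16*0 = 0)
-11 + (-(-3 + 3*R))*(0*(4 - 5)) = -11 + (-(-3 + 3*0))*(0*(4 - 5)) = -11 + (-(-3 + 0))*(0*(-1)) = -11 - 1*(-3)*0 = -11 + 3*0 = -11 + 0 = -11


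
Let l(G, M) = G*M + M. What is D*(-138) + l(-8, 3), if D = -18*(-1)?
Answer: -2505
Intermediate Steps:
l(G, M) = M + G*M
D = 18
D*(-138) + l(-8, 3) = 18*(-138) + 3*(1 - 8) = -2484 + 3*(-7) = -2484 - 21 = -2505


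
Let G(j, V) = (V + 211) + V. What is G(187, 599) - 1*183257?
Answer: -181848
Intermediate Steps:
G(j, V) = 211 + 2*V (G(j, V) = (211 + V) + V = 211 + 2*V)
G(187, 599) - 1*183257 = (211 + 2*599) - 1*183257 = (211 + 1198) - 183257 = 1409 - 183257 = -181848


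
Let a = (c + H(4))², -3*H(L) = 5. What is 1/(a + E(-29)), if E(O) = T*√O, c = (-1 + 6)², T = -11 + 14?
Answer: 44100/24031141 - 243*I*√29/24031141 ≈ 0.0018351 - 5.4454e-5*I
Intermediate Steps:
T = 3
H(L) = -5/3 (H(L) = -⅓*5 = -5/3)
c = 25 (c = 5² = 25)
E(O) = 3*√O
a = 4900/9 (a = (25 - 5/3)² = (70/3)² = 4900/9 ≈ 544.44)
1/(a + E(-29)) = 1/(4900/9 + 3*√(-29)) = 1/(4900/9 + 3*(I*√29)) = 1/(4900/9 + 3*I*√29)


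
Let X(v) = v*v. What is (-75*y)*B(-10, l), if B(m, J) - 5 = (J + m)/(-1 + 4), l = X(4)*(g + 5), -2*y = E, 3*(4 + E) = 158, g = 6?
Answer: 330325/3 ≈ 1.1011e+5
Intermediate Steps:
X(v) = v²
E = 146/3 (E = -4 + (⅓)*158 = -4 + 158/3 = 146/3 ≈ 48.667)
y = -73/3 (y = -½*146/3 = -73/3 ≈ -24.333)
l = 176 (l = 4²*(6 + 5) = 16*11 = 176)
B(m, J) = 5 + J/3 + m/3 (B(m, J) = 5 + (J + m)/(-1 + 4) = 5 + (J + m)/3 = 5 + (J + m)*(⅓) = 5 + (J/3 + m/3) = 5 + J/3 + m/3)
(-75*y)*B(-10, l) = (-75*(-73/3))*(5 + (⅓)*176 + (⅓)*(-10)) = 1825*(5 + 176/3 - 10/3) = 1825*(181/3) = 330325/3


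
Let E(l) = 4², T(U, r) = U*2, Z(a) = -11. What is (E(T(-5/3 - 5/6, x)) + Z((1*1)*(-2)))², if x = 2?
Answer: 25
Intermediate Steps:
T(U, r) = 2*U
E(l) = 16
(E(T(-5/3 - 5/6, x)) + Z((1*1)*(-2)))² = (16 - 11)² = 5² = 25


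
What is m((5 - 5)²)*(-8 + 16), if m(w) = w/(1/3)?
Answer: 0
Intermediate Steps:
m(w) = 3*w (m(w) = w/(⅓) = w*3 = 3*w)
m((5 - 5)²)*(-8 + 16) = (3*(5 - 5)²)*(-8 + 16) = (3*0²)*8 = (3*0)*8 = 0*8 = 0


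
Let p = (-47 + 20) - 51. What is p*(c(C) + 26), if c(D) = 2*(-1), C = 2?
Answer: -1872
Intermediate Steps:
c(D) = -2
p = -78 (p = -27 - 51 = -78)
p*(c(C) + 26) = -78*(-2 + 26) = -78*24 = -1872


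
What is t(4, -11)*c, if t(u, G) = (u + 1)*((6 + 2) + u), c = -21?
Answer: -1260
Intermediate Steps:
t(u, G) = (1 + u)*(8 + u)
t(4, -11)*c = (8 + 4² + 9*4)*(-21) = (8 + 16 + 36)*(-21) = 60*(-21) = -1260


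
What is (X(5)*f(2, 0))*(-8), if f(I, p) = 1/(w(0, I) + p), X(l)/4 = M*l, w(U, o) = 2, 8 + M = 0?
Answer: 640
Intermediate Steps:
M = -8 (M = -8 + 0 = -8)
X(l) = -32*l (X(l) = 4*(-8*l) = -32*l)
f(I, p) = 1/(2 + p)
(X(5)*f(2, 0))*(-8) = ((-32*5)/(2 + 0))*(-8) = -160/2*(-8) = -160*½*(-8) = -80*(-8) = 640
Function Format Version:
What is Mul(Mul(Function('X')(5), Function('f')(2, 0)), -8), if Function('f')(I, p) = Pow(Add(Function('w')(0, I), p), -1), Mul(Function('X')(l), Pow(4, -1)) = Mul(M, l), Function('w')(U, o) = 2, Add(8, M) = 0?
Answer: 640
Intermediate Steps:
M = -8 (M = Add(-8, 0) = -8)
Function('X')(l) = Mul(-32, l) (Function('X')(l) = Mul(4, Mul(-8, l)) = Mul(-32, l))
Function('f')(I, p) = Pow(Add(2, p), -1)
Mul(Mul(Function('X')(5), Function('f')(2, 0)), -8) = Mul(Mul(Mul(-32, 5), Pow(Add(2, 0), -1)), -8) = Mul(Mul(-160, Pow(2, -1)), -8) = Mul(Mul(-160, Rational(1, 2)), -8) = Mul(-80, -8) = 640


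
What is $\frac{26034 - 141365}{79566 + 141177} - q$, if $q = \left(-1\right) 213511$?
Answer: $\frac{47130943342}{220743} \approx 2.1351 \cdot 10^{5}$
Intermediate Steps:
$q = -213511$
$\frac{26034 - 141365}{79566 + 141177} - q = \frac{26034 - 141365}{79566 + 141177} - -213511 = - \frac{115331}{220743} + 213511 = \frac{47130943342}{220743}$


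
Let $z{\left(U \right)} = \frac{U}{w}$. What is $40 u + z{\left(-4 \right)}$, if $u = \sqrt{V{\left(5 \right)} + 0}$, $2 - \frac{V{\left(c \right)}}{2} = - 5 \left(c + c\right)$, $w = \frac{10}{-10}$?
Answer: $4 + 80 \sqrt{26} \approx 411.92$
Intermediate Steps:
$w = -1$ ($w = 10 \left(- \frac{1}{10}\right) = -1$)
$V{\left(c \right)} = 4 + 20 c$ ($V{\left(c \right)} = 4 - 2 \left(- 5 \left(c + c\right)\right) = 4 - 2 \left(- 5 \cdot 2 c\right) = 4 - 2 \left(- 10 c\right) = 4 + 20 c$)
$z{\left(U \right)} = - U$ ($z{\left(U \right)} = \frac{U}{-1} = U \left(-1\right) = - U$)
$u = 2 \sqrt{26}$ ($u = \sqrt{\left(4 + 20 \cdot 5\right) + 0} = \sqrt{\left(4 + 100\right) + 0} = \sqrt{104 + 0} = \sqrt{104} = 2 \sqrt{26} \approx 10.198$)
$40 u + z{\left(-4 \right)} = 40 \cdot 2 \sqrt{26} - -4 = 80 \sqrt{26} + 4 = 4 + 80 \sqrt{26}$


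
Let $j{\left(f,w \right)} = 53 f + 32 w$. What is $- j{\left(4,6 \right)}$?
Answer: $-404$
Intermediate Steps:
$j{\left(f,w \right)} = 32 w + 53 f$
$- j{\left(4,6 \right)} = - (32 \cdot 6 + 53 \cdot 4) = - (192 + 212) = \left(-1\right) 404 = -404$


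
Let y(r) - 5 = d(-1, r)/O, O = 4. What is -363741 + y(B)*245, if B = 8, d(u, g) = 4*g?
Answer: -360556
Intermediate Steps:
y(r) = 5 + r (y(r) = 5 + (4*r)/4 = 5 + (4*r)*(1/4) = 5 + r)
-363741 + y(B)*245 = -363741 + (5 + 8)*245 = -363741 + 13*245 = -363741 + 3185 = -360556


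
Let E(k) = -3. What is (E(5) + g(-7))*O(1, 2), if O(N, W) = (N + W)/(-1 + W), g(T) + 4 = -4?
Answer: -33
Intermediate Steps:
g(T) = -8 (g(T) = -4 - 4 = -8)
O(N, W) = (N + W)/(-1 + W)
(E(5) + g(-7))*O(1, 2) = (-3 - 8)*((1 + 2)/(-1 + 2)) = -11*3/1 = -11*3 = -33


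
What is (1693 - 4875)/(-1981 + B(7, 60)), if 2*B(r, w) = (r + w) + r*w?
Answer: 6364/3475 ≈ 1.8314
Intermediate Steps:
B(r, w) = r/2 + w/2 + r*w/2 (B(r, w) = ((r + w) + r*w)/2 = (r + w + r*w)/2 = r/2 + w/2 + r*w/2)
(1693 - 4875)/(-1981 + B(7, 60)) = (1693 - 4875)/(-1981 + ((1/2)*7 + (1/2)*60 + (1/2)*7*60)) = -3182/(-1981 + (7/2 + 30 + 210)) = -3182/(-1981 + 487/2) = -3182/(-3475/2) = -3182*(-2/3475) = 6364/3475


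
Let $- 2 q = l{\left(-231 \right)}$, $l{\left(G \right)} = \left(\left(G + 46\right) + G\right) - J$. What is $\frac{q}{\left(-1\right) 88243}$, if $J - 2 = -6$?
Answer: $- \frac{206}{88243} \approx -0.0023345$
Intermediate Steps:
$J = -4$ ($J = 2 - 6 = -4$)
$l{\left(G \right)} = 50 + 2 G$ ($l{\left(G \right)} = \left(\left(G + 46\right) + G\right) - -4 = \left(\left(46 + G\right) + G\right) + 4 = \left(46 + 2 G\right) + 4 = 50 + 2 G$)
$q = 206$ ($q = - \frac{50 + 2 \left(-231\right)}{2} = - \frac{50 - 462}{2} = \left(- \frac{1}{2}\right) \left(-412\right) = 206$)
$\frac{q}{\left(-1\right) 88243} = \frac{206}{\left(-1\right) 88243} = \frac{206}{-88243} = 206 \left(- \frac{1}{88243}\right) = - \frac{206}{88243}$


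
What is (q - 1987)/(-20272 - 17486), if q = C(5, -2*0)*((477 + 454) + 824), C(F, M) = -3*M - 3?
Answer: 518/2697 ≈ 0.19207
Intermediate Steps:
C(F, M) = -3 - 3*M
q = -5265 (q = (-3 - (-6)*0)*((477 + 454) + 824) = (-3 - 3*0)*(931 + 824) = (-3 + 0)*1755 = -3*1755 = -5265)
(q - 1987)/(-20272 - 17486) = (-5265 - 1987)/(-20272 - 17486) = -7252/(-37758) = -7252*(-1/37758) = 518/2697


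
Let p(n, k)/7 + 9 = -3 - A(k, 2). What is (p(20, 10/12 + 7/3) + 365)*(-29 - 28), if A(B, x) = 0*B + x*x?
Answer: -14421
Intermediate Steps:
A(B, x) = x² (A(B, x) = 0 + x² = x²)
p(n, k) = -112 (p(n, k) = -63 + 7*(-3 - 1*2²) = -63 + 7*(-3 - 1*4) = -63 + 7*(-3 - 4) = -63 + 7*(-7) = -63 - 49 = -112)
(p(20, 10/12 + 7/3) + 365)*(-29 - 28) = (-112 + 365)*(-29 - 28) = 253*(-57) = -14421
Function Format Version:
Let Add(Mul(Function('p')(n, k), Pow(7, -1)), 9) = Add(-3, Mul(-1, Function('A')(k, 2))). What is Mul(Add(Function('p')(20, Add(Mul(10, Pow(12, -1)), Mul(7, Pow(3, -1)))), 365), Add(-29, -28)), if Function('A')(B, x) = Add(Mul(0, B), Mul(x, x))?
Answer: -14421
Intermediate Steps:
Function('A')(B, x) = Pow(x, 2) (Function('A')(B, x) = Add(0, Pow(x, 2)) = Pow(x, 2))
Function('p')(n, k) = -112 (Function('p')(n, k) = Add(-63, Mul(7, Add(-3, Mul(-1, Pow(2, 2))))) = Add(-63, Mul(7, Add(-3, Mul(-1, 4)))) = Add(-63, Mul(7, Add(-3, -4))) = Add(-63, Mul(7, -7)) = Add(-63, -49) = -112)
Mul(Add(Function('p')(20, Add(Mul(10, Pow(12, -1)), Mul(7, Pow(3, -1)))), 365), Add(-29, -28)) = Mul(Add(-112, 365), Add(-29, -28)) = Mul(253, -57) = -14421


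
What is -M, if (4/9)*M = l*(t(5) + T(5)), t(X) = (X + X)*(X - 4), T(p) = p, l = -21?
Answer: 2835/4 ≈ 708.75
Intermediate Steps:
t(X) = 2*X*(-4 + X) (t(X) = (2*X)*(-4 + X) = 2*X*(-4 + X))
M = -2835/4 (M = 9*(-21*(2*5*(-4 + 5) + 5))/4 = 9*(-21*(2*5*1 + 5))/4 = 9*(-21*(10 + 5))/4 = 9*(-21*15)/4 = (9/4)*(-315) = -2835/4 ≈ -708.75)
-M = -1*(-2835/4) = 2835/4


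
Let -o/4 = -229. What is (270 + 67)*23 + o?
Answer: 8667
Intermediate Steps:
o = 916 (o = -4*(-229) = 916)
(270 + 67)*23 + o = (270 + 67)*23 + 916 = 337*23 + 916 = 7751 + 916 = 8667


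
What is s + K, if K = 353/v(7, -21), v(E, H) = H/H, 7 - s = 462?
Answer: -102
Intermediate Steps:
s = -455 (s = 7 - 1*462 = 7 - 462 = -455)
v(E, H) = 1
K = 353 (K = 353/1 = 353*1 = 353)
s + K = -455 + 353 = -102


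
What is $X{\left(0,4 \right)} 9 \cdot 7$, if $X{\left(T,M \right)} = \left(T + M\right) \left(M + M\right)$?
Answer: $2016$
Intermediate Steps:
$X{\left(T,M \right)} = 2 M \left(M + T\right)$ ($X{\left(T,M \right)} = \left(M + T\right) 2 M = 2 M \left(M + T\right)$)
$X{\left(0,4 \right)} 9 \cdot 7 = 2 \cdot 4 \left(4 + 0\right) 9 \cdot 7 = 2 \cdot 4 \cdot 4 \cdot 9 \cdot 7 = 32 \cdot 9 \cdot 7 = 288 \cdot 7 = 2016$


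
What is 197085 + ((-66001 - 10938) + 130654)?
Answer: 250800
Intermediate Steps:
197085 + ((-66001 - 10938) + 130654) = 197085 + (-76939 + 130654) = 197085 + 53715 = 250800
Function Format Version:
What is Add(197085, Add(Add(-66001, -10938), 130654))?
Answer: 250800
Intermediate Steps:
Add(197085, Add(Add(-66001, -10938), 130654)) = Add(197085, Add(-76939, 130654)) = Add(197085, 53715) = 250800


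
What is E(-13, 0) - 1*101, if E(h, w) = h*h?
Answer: 68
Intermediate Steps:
E(h, w) = h²
E(-13, 0) - 1*101 = (-13)² - 1*101 = 169 - 101 = 68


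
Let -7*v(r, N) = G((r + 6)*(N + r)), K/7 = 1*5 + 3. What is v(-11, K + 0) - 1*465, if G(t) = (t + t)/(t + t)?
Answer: -3256/7 ≈ -465.14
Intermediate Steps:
K = 56 (K = 7*(1*5 + 3) = 7*(5 + 3) = 7*8 = 56)
G(t) = 1 (G(t) = (2*t)/((2*t)) = (2*t)*(1/(2*t)) = 1)
v(r, N) = -⅐ (v(r, N) = -⅐*1 = -⅐)
v(-11, K + 0) - 1*465 = -⅐ - 1*465 = -⅐ - 465 = -3256/7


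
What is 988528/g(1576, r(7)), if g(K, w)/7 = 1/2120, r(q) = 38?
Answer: 2095679360/7 ≈ 2.9938e+8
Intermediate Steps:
g(K, w) = 7/2120
988528/g(1576, r(7)) = 988528/(7/2120) = 988528*(2120/7) = 2095679360/7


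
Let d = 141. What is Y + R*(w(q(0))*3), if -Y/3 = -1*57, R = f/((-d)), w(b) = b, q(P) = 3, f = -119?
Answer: 8394/47 ≈ 178.60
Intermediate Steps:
R = 119/141 (R = -119/((-1*141)) = -119/(-141) = -119*(-1/141) = 119/141 ≈ 0.84397)
Y = 171 (Y = -(-3)*57 = -3*(-57) = 171)
Y + R*(w(q(0))*3) = 171 + 119*(3*3)/141 = 171 + (119/141)*9 = 171 + 357/47 = 8394/47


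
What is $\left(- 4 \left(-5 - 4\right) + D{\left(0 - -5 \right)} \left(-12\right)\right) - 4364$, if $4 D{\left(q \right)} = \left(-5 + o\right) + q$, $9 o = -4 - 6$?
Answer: $- \frac{12974}{3} \approx -4324.7$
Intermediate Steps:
$o = - \frac{10}{9}$ ($o = \frac{-4 - 6}{9} = \frac{1}{9} \left(-10\right) = - \frac{10}{9} \approx -1.1111$)
$D{\left(q \right)} = - \frac{55}{36} + \frac{q}{4}$ ($D{\left(q \right)} = \frac{\left(-5 - \frac{10}{9}\right) + q}{4} = \frac{- \frac{55}{9} + q}{4} = - \frac{55}{36} + \frac{q}{4}$)
$\left(- 4 \left(-5 - 4\right) + D{\left(0 - -5 \right)} \left(-12\right)\right) - 4364 = \left(- 4 \left(-5 - 4\right) + \left(- \frac{55}{36} + \frac{0 - -5}{4}\right) \left(-12\right)\right) - 4364 = \left(\left(-4\right) \left(-9\right) + \left(- \frac{55}{36} + \frac{0 + 5}{4}\right) \left(-12\right)\right) - 4364 = \left(36 + \left(- \frac{55}{36} + \frac{1}{4} \cdot 5\right) \left(-12\right)\right) - 4364 = \left(36 + \left(- \frac{55}{36} + \frac{5}{4}\right) \left(-12\right)\right) - 4364 = \left(36 - - \frac{10}{3}\right) - 4364 = \left(36 + \frac{10}{3}\right) - 4364 = \frac{118}{3} - 4364 = - \frac{12974}{3}$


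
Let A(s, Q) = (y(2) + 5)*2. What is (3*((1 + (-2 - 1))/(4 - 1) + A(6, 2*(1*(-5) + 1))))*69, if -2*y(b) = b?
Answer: 1518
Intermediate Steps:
y(b) = -b/2
A(s, Q) = 8 (A(s, Q) = (-½*2 + 5)*2 = (-1 + 5)*2 = 4*2 = 8)
(3*((1 + (-2 - 1))/(4 - 1) + A(6, 2*(1*(-5) + 1))))*69 = (3*((1 + (-2 - 1))/(4 - 1) + 8))*69 = (3*((1 - 3)/3 + 8))*69 = (3*(-2*⅓ + 8))*69 = (3*(-⅔ + 8))*69 = (3*(22/3))*69 = 22*69 = 1518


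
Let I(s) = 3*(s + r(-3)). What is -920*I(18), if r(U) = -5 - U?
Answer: -44160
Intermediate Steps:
I(s) = -6 + 3*s (I(s) = 3*(s + (-5 - 1*(-3))) = 3*(s + (-5 + 3)) = 3*(s - 2) = 3*(-2 + s) = -6 + 3*s)
-920*I(18) = -920*(-6 + 3*18) = -920*(-6 + 54) = -920*48 = -44160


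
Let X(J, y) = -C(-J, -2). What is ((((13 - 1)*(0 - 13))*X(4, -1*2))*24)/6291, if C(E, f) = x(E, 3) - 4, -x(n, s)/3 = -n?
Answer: -6656/699 ≈ -9.5222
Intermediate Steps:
x(n, s) = 3*n (x(n, s) = -(-3)*n = 3*n)
C(E, f) = -4 + 3*E (C(E, f) = 3*E - 4 = -4 + 3*E)
X(J, y) = 4 + 3*J (X(J, y) = -(-4 + 3*(-J)) = -(-4 - 3*J) = 4 + 3*J)
((((13 - 1)*(0 - 13))*X(4, -1*2))*24)/6291 = ((((13 - 1)*(0 - 13))*(4 + 3*4))*24)/6291 = (((12*(-13))*(4 + 12))*24)*(1/6291) = (-156*16*24)*(1/6291) = -2496*24*(1/6291) = -59904*1/6291 = -6656/699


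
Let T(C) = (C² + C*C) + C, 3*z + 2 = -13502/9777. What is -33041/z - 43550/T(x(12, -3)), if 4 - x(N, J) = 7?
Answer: 2619458953/99168 ≈ 26414.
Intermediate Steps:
z = -33056/29331 (z = -⅔ + (-13502/9777)/3 = -⅔ + (-13502*1/9777)/3 = -⅔ + (⅓)*(-13502/9777) = -⅔ - 13502/29331 = -33056/29331 ≈ -1.1270)
x(N, J) = -3 (x(N, J) = 4 - 1*7 = 4 - 7 = -3)
T(C) = C + 2*C² (T(C) = (C² + C²) + C = 2*C² + C = C + 2*C²)
-33041/z - 43550/T(x(12, -3)) = -33041/(-33056/29331) - 43550*(-1/(3*(1 + 2*(-3)))) = -33041*(-29331/33056) - 43550*(-1/(3*(1 - 6))) = 969125571/33056 - 43550/((-3*(-5))) = 969125571/33056 - 43550/15 = 969125571/33056 - 43550*1/15 = 969125571/33056 - 8710/3 = 2619458953/99168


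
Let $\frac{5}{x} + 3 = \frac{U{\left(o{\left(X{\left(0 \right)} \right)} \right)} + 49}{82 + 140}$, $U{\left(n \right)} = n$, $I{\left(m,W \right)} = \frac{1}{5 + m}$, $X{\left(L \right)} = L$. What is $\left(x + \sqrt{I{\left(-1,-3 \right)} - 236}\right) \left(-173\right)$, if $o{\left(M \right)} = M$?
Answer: $\frac{192030}{617} - \frac{173 i \sqrt{943}}{2} \approx 311.23 - 2656.3 i$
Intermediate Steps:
$x = - \frac{1110}{617}$ ($x = \frac{5}{-3 + \frac{0 + 49}{82 + 140}} = \frac{5}{-3 + \frac{49}{222}} = \frac{5}{- \frac{617}{222}} = 5 \left(- \frac{222}{617}\right) = - \frac{1110}{617} \approx -1.799$)
$\left(x + \sqrt{I{\left(-1,-3 \right)} - 236}\right) \left(-173\right) = \left(- \frac{1110}{617} + \sqrt{\frac{1}{5 - 1} - 236}\right) \left(-173\right) = \left(- \frac{1110}{617} + \sqrt{\frac{1}{4} - 236}\right) \left(-173\right) = \left(- \frac{1110}{617} + \sqrt{- \frac{943}{4}}\right) \left(-173\right) = \left(- \frac{1110}{617} + \frac{i \sqrt{943}}{2}\right) \left(-173\right) = \frac{192030}{617} - \frac{173 i \sqrt{943}}{2}$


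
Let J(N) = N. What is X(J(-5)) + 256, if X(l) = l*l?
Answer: 281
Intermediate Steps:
X(l) = l²
X(J(-5)) + 256 = (-5)² + 256 = 25 + 256 = 281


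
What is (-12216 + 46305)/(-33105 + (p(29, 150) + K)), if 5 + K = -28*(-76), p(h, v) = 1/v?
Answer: -5113350/4647299 ≈ -1.1003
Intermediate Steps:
K = 2123 (K = -5 - 28*(-76) = -5 + 2128 = 2123)
(-12216 + 46305)/(-33105 + (p(29, 150) + K)) = (-12216 + 46305)/(-33105 + (1/150 + 2123)) = 34089/(-33105 + (1/150 + 2123)) = 34089/(-33105 + 318451/150) = 34089/(-4647299/150) = 34089*(-150/4647299) = -5113350/4647299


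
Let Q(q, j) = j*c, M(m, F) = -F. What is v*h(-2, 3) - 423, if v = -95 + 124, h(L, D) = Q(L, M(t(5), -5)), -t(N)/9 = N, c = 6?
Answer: 447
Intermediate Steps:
t(N) = -9*N
Q(q, j) = 6*j (Q(q, j) = j*6 = 6*j)
h(L, D) = 30 (h(L, D) = 6*(-1*(-5)) = 6*5 = 30)
v = 29
v*h(-2, 3) - 423 = 29*30 - 423 = 870 - 423 = 447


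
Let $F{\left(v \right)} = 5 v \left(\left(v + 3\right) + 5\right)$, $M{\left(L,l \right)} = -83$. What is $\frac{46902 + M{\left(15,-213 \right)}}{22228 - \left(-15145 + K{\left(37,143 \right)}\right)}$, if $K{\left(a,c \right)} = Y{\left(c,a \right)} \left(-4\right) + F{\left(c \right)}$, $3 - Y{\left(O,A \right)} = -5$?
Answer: $- \frac{46819}{70560} \approx -0.66353$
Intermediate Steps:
$Y{\left(O,A \right)} = 8$ ($Y{\left(O,A \right)} = 3 - -5 = 3 + 5 = 8$)
$F{\left(v \right)} = 5 v \left(8 + v\right)$ ($F{\left(v \right)} = 5 v \left(\left(3 + v\right) + 5\right) = 5 v \left(8 + v\right)$)
$K{\left(a,c \right)} = -32 + 5 c \left(8 + c\right)$ ($K{\left(a,c \right)} = 8 \left(-4\right) + 5 c \left(8 + c\right) = -32 + 5 c \left(8 + c\right)$)
$\frac{46902 + M{\left(15,-213 \right)}}{22228 - \left(-15145 + K{\left(37,143 \right)}\right)} = \frac{46902 - 83}{22228 + \left(15145 - \left(-32 + 5 \cdot 143 \left(8 + 143\right)\right)\right)} = \frac{46819}{22228 + \left(15145 - \left(-32 + 5 \cdot 143 \cdot 151\right)\right)} = \frac{46819}{22228 + \left(15145 - \left(-32 + 107965\right)\right)} = \frac{46819}{22228 + \left(15145 - 107933\right)} = \frac{46819}{22228 - 92788} = \frac{46819}{-70560} = 46819 \left(- \frac{1}{70560}\right) = - \frac{46819}{70560}$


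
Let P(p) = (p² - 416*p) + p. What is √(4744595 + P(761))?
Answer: √5007901 ≈ 2237.8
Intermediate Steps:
P(p) = p² - 415*p
√(4744595 + P(761)) = √(4744595 + 761*(-415 + 761)) = √(4744595 + 761*346) = √(4744595 + 263306) = √5007901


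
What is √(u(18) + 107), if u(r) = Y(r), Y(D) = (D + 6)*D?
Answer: 7*√11 ≈ 23.216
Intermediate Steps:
Y(D) = D*(6 + D) (Y(D) = (6 + D)*D = D*(6 + D))
u(r) = r*(6 + r)
√(u(18) + 107) = √(18*(6 + 18) + 107) = √(18*24 + 107) = √(432 + 107) = √539 = 7*√11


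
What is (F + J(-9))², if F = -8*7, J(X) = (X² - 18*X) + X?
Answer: 31684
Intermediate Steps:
J(X) = X² - 17*X
F = -56
(F + J(-9))² = (-56 - 9*(-17 - 9))² = (-56 - 9*(-26))² = (-56 + 234)² = 178² = 31684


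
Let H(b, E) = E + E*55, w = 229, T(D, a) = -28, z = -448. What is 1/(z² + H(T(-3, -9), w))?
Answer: 1/213528 ≈ 4.6832e-6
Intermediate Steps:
H(b, E) = 56*E (H(b, E) = E + 55*E = 56*E)
1/(z² + H(T(-3, -9), w)) = 1/((-448)² + 56*229) = 1/(200704 + 12824) = 1/213528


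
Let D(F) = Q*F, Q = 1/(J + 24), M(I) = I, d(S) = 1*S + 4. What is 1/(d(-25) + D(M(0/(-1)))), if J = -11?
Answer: -1/21 ≈ -0.047619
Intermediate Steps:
d(S) = 4 + S (d(S) = S + 4 = 4 + S)
Q = 1/13 (Q = 1/(-11 + 24) = 1/13 ≈ 0.076923)
D(F) = F/13
1/(d(-25) + D(M(0/(-1)))) = 1/((4 - 25) + (0/(-1))/13) = 1/(-21 + (0*(-1))/13) = 1/(-21 + (1/13)*0) = 1/(-21 + 0) = 1/(-21) = -1/21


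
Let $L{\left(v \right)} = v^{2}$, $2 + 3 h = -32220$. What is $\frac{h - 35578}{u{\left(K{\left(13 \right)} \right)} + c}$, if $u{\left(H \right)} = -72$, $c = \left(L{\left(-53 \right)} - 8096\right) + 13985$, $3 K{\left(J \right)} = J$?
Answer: $- \frac{69478}{12939} \approx -5.3697$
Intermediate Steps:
$h = - \frac{32222}{3}$ ($h = - \frac{2}{3} + \frac{1}{3} \left(-32220\right) = - \frac{2}{3} - 10740 = - \frac{32222}{3} \approx -10741.0$)
$K{\left(J \right)} = \frac{J}{3}$
$c = 8698$ ($c = \left(\left(-53\right)^{2} - 8096\right) + 13985 = \left(2809 - 8096\right) + 13985 = -5287 + 13985 = 8698$)
$\frac{h - 35578}{u{\left(K{\left(13 \right)} \right)} + c} = \frac{- \frac{32222}{3} - 35578}{-72 + 8698} = - \frac{138956}{3 \cdot 8626} = \left(- \frac{138956}{3}\right) \frac{1}{8626} = - \frac{69478}{12939}$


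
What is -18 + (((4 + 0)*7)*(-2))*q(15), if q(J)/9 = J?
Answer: -7578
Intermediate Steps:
q(J) = 9*J
-18 + (((4 + 0)*7)*(-2))*q(15) = -18 + (((4 + 0)*7)*(-2))*(9*15) = -18 + ((4*7)*(-2))*135 = -18 + (28*(-2))*135 = -18 - 56*135 = -18 - 7560 = -7578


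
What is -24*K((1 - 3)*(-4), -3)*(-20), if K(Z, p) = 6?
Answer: 2880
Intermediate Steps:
-24*K((1 - 3)*(-4), -3)*(-20) = -24*6*(-20) = -144*(-20) = 2880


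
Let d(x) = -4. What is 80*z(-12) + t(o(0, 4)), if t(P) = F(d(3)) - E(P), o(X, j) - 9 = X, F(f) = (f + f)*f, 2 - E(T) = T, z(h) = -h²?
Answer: -11481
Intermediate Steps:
E(T) = 2 - T
F(f) = 2*f² (F(f) = (2*f)*f = 2*f²)
o(X, j) = 9 + X
t(P) = 30 + P (t(P) = 2*(-4)² - (2 - P) = 2*16 + (-2 + P) = 32 + (-2 + P) = 30 + P)
80*z(-12) + t(o(0, 4)) = 80*(-1*(-12)²) + (30 + (9 + 0)) = 80*(-1*144) + (30 + 9) = 80*(-144) + 39 = -11520 + 39 = -11481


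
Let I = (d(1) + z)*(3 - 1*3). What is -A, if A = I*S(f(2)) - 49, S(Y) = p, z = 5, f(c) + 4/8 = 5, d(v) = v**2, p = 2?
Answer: 49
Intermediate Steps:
f(c) = 9/2 (f(c) = -1/2 + 5 = 9/2)
S(Y) = 2
I = 0 (I = (1**2 + 5)*(3 - 1*3) = (1 + 5)*(3 - 3) = 6*0 = 0)
A = -49 (A = 0*2 - 49 = 0 - 49 = -49)
-A = -1*(-49) = 49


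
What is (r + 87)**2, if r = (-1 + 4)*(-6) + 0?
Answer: 4761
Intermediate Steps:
r = -18 (r = 3*(-6) + 0 = -18 + 0 = -18)
(r + 87)**2 = (-18 + 87)**2 = 69**2 = 4761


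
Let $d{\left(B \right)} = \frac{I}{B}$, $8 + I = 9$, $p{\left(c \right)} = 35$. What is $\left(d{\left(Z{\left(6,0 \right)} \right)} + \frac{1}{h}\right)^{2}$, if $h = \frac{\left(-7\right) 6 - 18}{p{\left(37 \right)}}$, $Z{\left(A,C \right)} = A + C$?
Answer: $\frac{25}{144} \approx 0.17361$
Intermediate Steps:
$I = 1$ ($I = -8 + 9 = 1$)
$h = - \frac{12}{7}$ ($h = \frac{\left(-7\right) 6 - 18}{35} = \left(-42 - 18\right) \frac{1}{35} = \left(-60\right) \frac{1}{35} = - \frac{12}{7} \approx -1.7143$)
$d{\left(B \right)} = \frac{1}{B}$ ($d{\left(B \right)} = 1 \frac{1}{B} = \frac{1}{B}$)
$\left(d{\left(Z{\left(6,0 \right)} \right)} + \frac{1}{h}\right)^{2} = \left(\frac{1}{6 + 0} + \frac{1}{- \frac{12}{7}}\right)^{2} = \left(\frac{1}{6} - \frac{7}{12}\right)^{2} = \left(- \frac{5}{12}\right)^{2} = \frac{25}{144}$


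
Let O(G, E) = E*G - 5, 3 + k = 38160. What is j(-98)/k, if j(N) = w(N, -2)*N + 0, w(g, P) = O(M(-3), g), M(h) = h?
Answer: -4046/5451 ≈ -0.74225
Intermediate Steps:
k = 38157 (k = -3 + 38160 = 38157)
O(G, E) = -5 + E*G
w(g, P) = -5 - 3*g (w(g, P) = -5 + g*(-3) = -5 - 3*g)
j(N) = N*(-5 - 3*N) (j(N) = (-5 - 3*N)*N + 0 = N*(-5 - 3*N) + 0 = N*(-5 - 3*N))
j(-98)/k = -98*(-5 - 3*(-98))/38157 = -98*(-5 + 294)*(1/38157) = -98*289*(1/38157) = -28322*1/38157 = -4046/5451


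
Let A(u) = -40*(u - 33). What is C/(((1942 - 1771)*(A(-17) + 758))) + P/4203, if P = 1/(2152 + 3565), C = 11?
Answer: 3268959/139904903278 ≈ 2.3366e-5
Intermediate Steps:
P = 1/5717 ≈ 0.00017492
A(u) = 1320 - 40*u (A(u) = -40*(-33 + u) = 1320 - 40*u)
C/(((1942 - 1771)*(A(-17) + 758))) + P/4203 = 11/(((1942 - 1771)*((1320 - 40*(-17)) + 758))) + (1/5717)/4203 = 11/((171*((1320 + 680) + 758))) + (1/5717)*(1/4203) = 11/((171*(2000 + 758))) + 1/24028551 = 11/((171*2758)) + 1/24028551 = 11/471618 + 1/24028551 = 3268959/139904903278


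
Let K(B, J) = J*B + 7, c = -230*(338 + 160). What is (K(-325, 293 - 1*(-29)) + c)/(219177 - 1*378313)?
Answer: 219183/159136 ≈ 1.3773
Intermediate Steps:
c = -114540 (c = -230*498 = -114540)
K(B, J) = 7 + B*J (K(B, J) = B*J + 7 = 7 + B*J)
(K(-325, 293 - 1*(-29)) + c)/(219177 - 1*378313) = ((7 - 325*(293 - 1*(-29))) - 114540)/(219177 - 1*378313) = ((7 - 325*(293 + 29)) - 114540)/(219177 - 378313) = ((7 - 325*322) - 114540)/(-159136) = ((7 - 104650) - 114540)*(-1/159136) = (-104643 - 114540)*(-1/159136) = -219183*(-1/159136) = 219183/159136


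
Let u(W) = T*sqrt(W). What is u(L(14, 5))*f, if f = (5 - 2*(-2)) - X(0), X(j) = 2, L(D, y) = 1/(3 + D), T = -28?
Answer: -196*sqrt(17)/17 ≈ -47.537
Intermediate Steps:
u(W) = -28*sqrt(W)
f = 7 (f = (5 - 2*(-2)) - 1*2 = (5 + 4) - 2 = 9 - 2 = 7)
u(L(14, 5))*f = -28/sqrt(3 + 14)*7 = -28*sqrt(17)/17*7 = -196*sqrt(17)/17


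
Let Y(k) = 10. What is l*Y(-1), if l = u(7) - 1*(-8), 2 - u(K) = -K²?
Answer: 590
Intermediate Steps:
u(K) = 2 + K² (u(K) = 2 - (-1)*K² = 2 + K²)
l = 59 (l = (2 + 7²) - 1*(-8) = (2 + 49) + 8 = 51 + 8 = 59)
l*Y(-1) = 59*10 = 590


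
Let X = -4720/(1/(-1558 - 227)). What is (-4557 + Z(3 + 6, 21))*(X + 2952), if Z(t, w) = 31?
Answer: -38145815952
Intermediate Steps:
X = 8425200 (X = -4720/(1/(-1785)) = -4720/(-1/1785) = -4720*(-1785) = 8425200)
(-4557 + Z(3 + 6, 21))*(X + 2952) = (-4557 + 31)*(8425200 + 2952) = -4526*8428152 = -38145815952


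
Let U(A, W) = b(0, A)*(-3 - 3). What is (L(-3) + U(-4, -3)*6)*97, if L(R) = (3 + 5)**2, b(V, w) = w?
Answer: 20176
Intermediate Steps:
L(R) = 64 (L(R) = 8**2 = 64)
U(A, W) = -6*A (U(A, W) = A*(-3 - 3) = A*(-6) = -6*A)
(L(-3) + U(-4, -3)*6)*97 = (64 - 6*(-4)*6)*97 = (64 + 24*6)*97 = (64 + 144)*97 = 208*97 = 20176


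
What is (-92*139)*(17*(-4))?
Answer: 869584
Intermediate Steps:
(-92*139)*(17*(-4)) = -12788*(-68) = 869584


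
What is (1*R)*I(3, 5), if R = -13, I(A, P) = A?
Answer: -39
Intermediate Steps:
(1*R)*I(3, 5) = (1*(-13))*3 = -13*3 = -39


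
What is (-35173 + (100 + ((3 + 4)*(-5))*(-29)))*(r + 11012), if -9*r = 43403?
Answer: -1897200890/9 ≈ -2.1080e+8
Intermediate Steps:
r = -43403/9 (r = -⅑*43403 = -43403/9 ≈ -4822.6)
(-35173 + (100 + ((3 + 4)*(-5))*(-29)))*(r + 11012) = (-35173 + (100 + ((3 + 4)*(-5))*(-29)))*(-43403/9 + 11012) = (-35173 + (100 + (7*(-5))*(-29)))*(55705/9) = (-35173 + (100 - 35*(-29)))*(55705/9) = (-35173 + (100 + 1015))*(55705/9) = (-35173 + 1115)*(55705/9) = -34058*55705/9 = -1897200890/9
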